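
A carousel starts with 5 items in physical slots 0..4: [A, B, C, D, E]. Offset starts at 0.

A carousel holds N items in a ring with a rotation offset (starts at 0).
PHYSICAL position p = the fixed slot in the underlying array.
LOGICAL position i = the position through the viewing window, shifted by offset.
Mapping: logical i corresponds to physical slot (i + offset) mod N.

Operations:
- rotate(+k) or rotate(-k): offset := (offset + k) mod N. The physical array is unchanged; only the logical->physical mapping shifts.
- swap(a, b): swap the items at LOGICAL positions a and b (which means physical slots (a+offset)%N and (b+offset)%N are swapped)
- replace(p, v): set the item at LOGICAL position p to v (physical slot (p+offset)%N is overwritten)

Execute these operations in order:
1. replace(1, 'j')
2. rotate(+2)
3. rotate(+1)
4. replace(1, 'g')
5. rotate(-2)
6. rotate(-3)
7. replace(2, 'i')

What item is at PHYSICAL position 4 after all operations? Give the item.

After op 1 (replace(1, 'j')): offset=0, physical=[A,j,C,D,E], logical=[A,j,C,D,E]
After op 2 (rotate(+2)): offset=2, physical=[A,j,C,D,E], logical=[C,D,E,A,j]
After op 3 (rotate(+1)): offset=3, physical=[A,j,C,D,E], logical=[D,E,A,j,C]
After op 4 (replace(1, 'g')): offset=3, physical=[A,j,C,D,g], logical=[D,g,A,j,C]
After op 5 (rotate(-2)): offset=1, physical=[A,j,C,D,g], logical=[j,C,D,g,A]
After op 6 (rotate(-3)): offset=3, physical=[A,j,C,D,g], logical=[D,g,A,j,C]
After op 7 (replace(2, 'i')): offset=3, physical=[i,j,C,D,g], logical=[D,g,i,j,C]

Answer: g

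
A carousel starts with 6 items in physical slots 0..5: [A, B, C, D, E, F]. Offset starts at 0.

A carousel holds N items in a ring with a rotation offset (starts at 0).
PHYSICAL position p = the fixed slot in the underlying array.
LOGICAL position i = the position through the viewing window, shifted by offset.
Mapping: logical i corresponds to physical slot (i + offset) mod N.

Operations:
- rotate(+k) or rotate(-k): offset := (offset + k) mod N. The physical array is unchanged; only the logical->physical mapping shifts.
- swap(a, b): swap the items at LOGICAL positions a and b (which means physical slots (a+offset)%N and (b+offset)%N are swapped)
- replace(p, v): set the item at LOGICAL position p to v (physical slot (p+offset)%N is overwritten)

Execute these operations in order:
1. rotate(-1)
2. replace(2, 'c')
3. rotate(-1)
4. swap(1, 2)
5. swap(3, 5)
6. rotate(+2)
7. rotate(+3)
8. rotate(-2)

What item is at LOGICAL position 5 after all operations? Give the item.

After op 1 (rotate(-1)): offset=5, physical=[A,B,C,D,E,F], logical=[F,A,B,C,D,E]
After op 2 (replace(2, 'c')): offset=5, physical=[A,c,C,D,E,F], logical=[F,A,c,C,D,E]
After op 3 (rotate(-1)): offset=4, physical=[A,c,C,D,E,F], logical=[E,F,A,c,C,D]
After op 4 (swap(1, 2)): offset=4, physical=[F,c,C,D,E,A], logical=[E,A,F,c,C,D]
After op 5 (swap(3, 5)): offset=4, physical=[F,D,C,c,E,A], logical=[E,A,F,D,C,c]
After op 6 (rotate(+2)): offset=0, physical=[F,D,C,c,E,A], logical=[F,D,C,c,E,A]
After op 7 (rotate(+3)): offset=3, physical=[F,D,C,c,E,A], logical=[c,E,A,F,D,C]
After op 8 (rotate(-2)): offset=1, physical=[F,D,C,c,E,A], logical=[D,C,c,E,A,F]

Answer: F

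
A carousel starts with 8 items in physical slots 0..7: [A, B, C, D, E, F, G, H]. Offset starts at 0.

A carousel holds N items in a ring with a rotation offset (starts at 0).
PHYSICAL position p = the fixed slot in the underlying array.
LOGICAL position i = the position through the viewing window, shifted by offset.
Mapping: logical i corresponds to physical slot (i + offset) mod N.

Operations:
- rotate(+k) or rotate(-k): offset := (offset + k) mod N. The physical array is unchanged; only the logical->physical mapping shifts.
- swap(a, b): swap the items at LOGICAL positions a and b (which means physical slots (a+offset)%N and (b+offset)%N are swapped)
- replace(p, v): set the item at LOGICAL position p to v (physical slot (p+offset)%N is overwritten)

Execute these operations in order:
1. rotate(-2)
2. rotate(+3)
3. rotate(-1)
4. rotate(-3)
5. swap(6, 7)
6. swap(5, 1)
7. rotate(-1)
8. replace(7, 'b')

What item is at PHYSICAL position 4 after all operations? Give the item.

Answer: D

Derivation:
After op 1 (rotate(-2)): offset=6, physical=[A,B,C,D,E,F,G,H], logical=[G,H,A,B,C,D,E,F]
After op 2 (rotate(+3)): offset=1, physical=[A,B,C,D,E,F,G,H], logical=[B,C,D,E,F,G,H,A]
After op 3 (rotate(-1)): offset=0, physical=[A,B,C,D,E,F,G,H], logical=[A,B,C,D,E,F,G,H]
After op 4 (rotate(-3)): offset=5, physical=[A,B,C,D,E,F,G,H], logical=[F,G,H,A,B,C,D,E]
After op 5 (swap(6, 7)): offset=5, physical=[A,B,C,E,D,F,G,H], logical=[F,G,H,A,B,C,E,D]
After op 6 (swap(5, 1)): offset=5, physical=[A,B,G,E,D,F,C,H], logical=[F,C,H,A,B,G,E,D]
After op 7 (rotate(-1)): offset=4, physical=[A,B,G,E,D,F,C,H], logical=[D,F,C,H,A,B,G,E]
After op 8 (replace(7, 'b')): offset=4, physical=[A,B,G,b,D,F,C,H], logical=[D,F,C,H,A,B,G,b]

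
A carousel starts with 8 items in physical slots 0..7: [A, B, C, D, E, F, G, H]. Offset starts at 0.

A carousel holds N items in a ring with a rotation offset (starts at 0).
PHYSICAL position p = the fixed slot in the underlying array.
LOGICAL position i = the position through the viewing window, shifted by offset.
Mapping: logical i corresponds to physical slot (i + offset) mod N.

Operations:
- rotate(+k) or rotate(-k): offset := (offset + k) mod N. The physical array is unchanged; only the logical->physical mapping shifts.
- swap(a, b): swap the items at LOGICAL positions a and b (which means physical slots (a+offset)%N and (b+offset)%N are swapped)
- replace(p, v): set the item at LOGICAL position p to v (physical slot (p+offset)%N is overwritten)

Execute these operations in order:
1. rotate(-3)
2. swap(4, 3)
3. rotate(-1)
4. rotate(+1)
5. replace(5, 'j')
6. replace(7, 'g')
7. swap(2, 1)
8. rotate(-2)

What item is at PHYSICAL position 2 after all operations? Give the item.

After op 1 (rotate(-3)): offset=5, physical=[A,B,C,D,E,F,G,H], logical=[F,G,H,A,B,C,D,E]
After op 2 (swap(4, 3)): offset=5, physical=[B,A,C,D,E,F,G,H], logical=[F,G,H,B,A,C,D,E]
After op 3 (rotate(-1)): offset=4, physical=[B,A,C,D,E,F,G,H], logical=[E,F,G,H,B,A,C,D]
After op 4 (rotate(+1)): offset=5, physical=[B,A,C,D,E,F,G,H], logical=[F,G,H,B,A,C,D,E]
After op 5 (replace(5, 'j')): offset=5, physical=[B,A,j,D,E,F,G,H], logical=[F,G,H,B,A,j,D,E]
After op 6 (replace(7, 'g')): offset=5, physical=[B,A,j,D,g,F,G,H], logical=[F,G,H,B,A,j,D,g]
After op 7 (swap(2, 1)): offset=5, physical=[B,A,j,D,g,F,H,G], logical=[F,H,G,B,A,j,D,g]
After op 8 (rotate(-2)): offset=3, physical=[B,A,j,D,g,F,H,G], logical=[D,g,F,H,G,B,A,j]

Answer: j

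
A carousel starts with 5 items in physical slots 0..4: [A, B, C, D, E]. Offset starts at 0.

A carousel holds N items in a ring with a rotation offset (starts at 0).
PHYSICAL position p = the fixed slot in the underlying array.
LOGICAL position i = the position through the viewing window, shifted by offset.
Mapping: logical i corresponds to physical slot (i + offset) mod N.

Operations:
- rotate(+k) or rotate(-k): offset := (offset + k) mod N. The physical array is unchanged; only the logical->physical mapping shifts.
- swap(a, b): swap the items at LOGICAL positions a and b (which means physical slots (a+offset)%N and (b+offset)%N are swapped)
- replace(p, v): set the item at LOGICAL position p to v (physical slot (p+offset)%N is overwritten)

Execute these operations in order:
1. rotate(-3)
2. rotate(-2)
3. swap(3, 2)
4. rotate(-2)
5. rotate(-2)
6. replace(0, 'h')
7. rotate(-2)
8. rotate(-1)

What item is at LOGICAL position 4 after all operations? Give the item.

Answer: D

Derivation:
After op 1 (rotate(-3)): offset=2, physical=[A,B,C,D,E], logical=[C,D,E,A,B]
After op 2 (rotate(-2)): offset=0, physical=[A,B,C,D,E], logical=[A,B,C,D,E]
After op 3 (swap(3, 2)): offset=0, physical=[A,B,D,C,E], logical=[A,B,D,C,E]
After op 4 (rotate(-2)): offset=3, physical=[A,B,D,C,E], logical=[C,E,A,B,D]
After op 5 (rotate(-2)): offset=1, physical=[A,B,D,C,E], logical=[B,D,C,E,A]
After op 6 (replace(0, 'h')): offset=1, physical=[A,h,D,C,E], logical=[h,D,C,E,A]
After op 7 (rotate(-2)): offset=4, physical=[A,h,D,C,E], logical=[E,A,h,D,C]
After op 8 (rotate(-1)): offset=3, physical=[A,h,D,C,E], logical=[C,E,A,h,D]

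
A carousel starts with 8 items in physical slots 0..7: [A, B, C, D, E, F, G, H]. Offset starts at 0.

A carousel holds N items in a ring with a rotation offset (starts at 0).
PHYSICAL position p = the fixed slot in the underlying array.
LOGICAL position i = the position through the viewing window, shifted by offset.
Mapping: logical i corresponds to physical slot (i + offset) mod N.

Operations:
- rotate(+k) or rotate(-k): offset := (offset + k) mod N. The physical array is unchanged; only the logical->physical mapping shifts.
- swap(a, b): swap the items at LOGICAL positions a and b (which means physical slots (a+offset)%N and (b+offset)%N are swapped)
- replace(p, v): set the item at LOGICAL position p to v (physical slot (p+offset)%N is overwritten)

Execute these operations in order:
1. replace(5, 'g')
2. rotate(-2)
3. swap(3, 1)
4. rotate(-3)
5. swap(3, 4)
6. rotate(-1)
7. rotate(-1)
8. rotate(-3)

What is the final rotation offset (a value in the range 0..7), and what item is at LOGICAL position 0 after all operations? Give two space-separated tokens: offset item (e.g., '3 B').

Answer: 6 B

Derivation:
After op 1 (replace(5, 'g')): offset=0, physical=[A,B,C,D,E,g,G,H], logical=[A,B,C,D,E,g,G,H]
After op 2 (rotate(-2)): offset=6, physical=[A,B,C,D,E,g,G,H], logical=[G,H,A,B,C,D,E,g]
After op 3 (swap(3, 1)): offset=6, physical=[A,H,C,D,E,g,G,B], logical=[G,B,A,H,C,D,E,g]
After op 4 (rotate(-3)): offset=3, physical=[A,H,C,D,E,g,G,B], logical=[D,E,g,G,B,A,H,C]
After op 5 (swap(3, 4)): offset=3, physical=[A,H,C,D,E,g,B,G], logical=[D,E,g,B,G,A,H,C]
After op 6 (rotate(-1)): offset=2, physical=[A,H,C,D,E,g,B,G], logical=[C,D,E,g,B,G,A,H]
After op 7 (rotate(-1)): offset=1, physical=[A,H,C,D,E,g,B,G], logical=[H,C,D,E,g,B,G,A]
After op 8 (rotate(-3)): offset=6, physical=[A,H,C,D,E,g,B,G], logical=[B,G,A,H,C,D,E,g]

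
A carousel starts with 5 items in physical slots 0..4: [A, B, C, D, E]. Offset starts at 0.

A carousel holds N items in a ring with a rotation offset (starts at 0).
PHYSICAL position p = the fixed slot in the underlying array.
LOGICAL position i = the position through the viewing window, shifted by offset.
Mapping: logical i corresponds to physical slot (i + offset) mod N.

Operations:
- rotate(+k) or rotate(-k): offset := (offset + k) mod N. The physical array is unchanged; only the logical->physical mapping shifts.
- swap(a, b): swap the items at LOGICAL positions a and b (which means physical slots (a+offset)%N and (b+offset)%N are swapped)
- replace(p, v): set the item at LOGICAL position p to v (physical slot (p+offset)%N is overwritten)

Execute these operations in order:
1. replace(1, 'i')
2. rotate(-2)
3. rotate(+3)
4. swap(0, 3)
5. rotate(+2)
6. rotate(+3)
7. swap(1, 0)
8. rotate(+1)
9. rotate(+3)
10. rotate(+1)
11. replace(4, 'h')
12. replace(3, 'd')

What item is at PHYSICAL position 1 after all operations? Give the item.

After op 1 (replace(1, 'i')): offset=0, physical=[A,i,C,D,E], logical=[A,i,C,D,E]
After op 2 (rotate(-2)): offset=3, physical=[A,i,C,D,E], logical=[D,E,A,i,C]
After op 3 (rotate(+3)): offset=1, physical=[A,i,C,D,E], logical=[i,C,D,E,A]
After op 4 (swap(0, 3)): offset=1, physical=[A,E,C,D,i], logical=[E,C,D,i,A]
After op 5 (rotate(+2)): offset=3, physical=[A,E,C,D,i], logical=[D,i,A,E,C]
After op 6 (rotate(+3)): offset=1, physical=[A,E,C,D,i], logical=[E,C,D,i,A]
After op 7 (swap(1, 0)): offset=1, physical=[A,C,E,D,i], logical=[C,E,D,i,A]
After op 8 (rotate(+1)): offset=2, physical=[A,C,E,D,i], logical=[E,D,i,A,C]
After op 9 (rotate(+3)): offset=0, physical=[A,C,E,D,i], logical=[A,C,E,D,i]
After op 10 (rotate(+1)): offset=1, physical=[A,C,E,D,i], logical=[C,E,D,i,A]
After op 11 (replace(4, 'h')): offset=1, physical=[h,C,E,D,i], logical=[C,E,D,i,h]
After op 12 (replace(3, 'd')): offset=1, physical=[h,C,E,D,d], logical=[C,E,D,d,h]

Answer: C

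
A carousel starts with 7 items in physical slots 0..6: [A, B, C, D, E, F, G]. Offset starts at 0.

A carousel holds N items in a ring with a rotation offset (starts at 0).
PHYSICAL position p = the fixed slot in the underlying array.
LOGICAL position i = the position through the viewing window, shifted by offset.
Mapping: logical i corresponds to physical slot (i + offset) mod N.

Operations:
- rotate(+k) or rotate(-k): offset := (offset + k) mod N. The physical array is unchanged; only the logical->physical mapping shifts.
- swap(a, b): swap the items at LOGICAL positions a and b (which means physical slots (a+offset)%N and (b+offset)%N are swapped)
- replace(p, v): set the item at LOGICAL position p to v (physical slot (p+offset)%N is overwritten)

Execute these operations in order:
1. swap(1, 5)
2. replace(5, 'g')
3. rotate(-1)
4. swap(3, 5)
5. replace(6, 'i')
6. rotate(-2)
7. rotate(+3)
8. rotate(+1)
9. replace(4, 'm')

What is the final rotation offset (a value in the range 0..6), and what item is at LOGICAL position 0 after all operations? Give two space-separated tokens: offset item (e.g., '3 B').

Answer: 1 F

Derivation:
After op 1 (swap(1, 5)): offset=0, physical=[A,F,C,D,E,B,G], logical=[A,F,C,D,E,B,G]
After op 2 (replace(5, 'g')): offset=0, physical=[A,F,C,D,E,g,G], logical=[A,F,C,D,E,g,G]
After op 3 (rotate(-1)): offset=6, physical=[A,F,C,D,E,g,G], logical=[G,A,F,C,D,E,g]
After op 4 (swap(3, 5)): offset=6, physical=[A,F,E,D,C,g,G], logical=[G,A,F,E,D,C,g]
After op 5 (replace(6, 'i')): offset=6, physical=[A,F,E,D,C,i,G], logical=[G,A,F,E,D,C,i]
After op 6 (rotate(-2)): offset=4, physical=[A,F,E,D,C,i,G], logical=[C,i,G,A,F,E,D]
After op 7 (rotate(+3)): offset=0, physical=[A,F,E,D,C,i,G], logical=[A,F,E,D,C,i,G]
After op 8 (rotate(+1)): offset=1, physical=[A,F,E,D,C,i,G], logical=[F,E,D,C,i,G,A]
After op 9 (replace(4, 'm')): offset=1, physical=[A,F,E,D,C,m,G], logical=[F,E,D,C,m,G,A]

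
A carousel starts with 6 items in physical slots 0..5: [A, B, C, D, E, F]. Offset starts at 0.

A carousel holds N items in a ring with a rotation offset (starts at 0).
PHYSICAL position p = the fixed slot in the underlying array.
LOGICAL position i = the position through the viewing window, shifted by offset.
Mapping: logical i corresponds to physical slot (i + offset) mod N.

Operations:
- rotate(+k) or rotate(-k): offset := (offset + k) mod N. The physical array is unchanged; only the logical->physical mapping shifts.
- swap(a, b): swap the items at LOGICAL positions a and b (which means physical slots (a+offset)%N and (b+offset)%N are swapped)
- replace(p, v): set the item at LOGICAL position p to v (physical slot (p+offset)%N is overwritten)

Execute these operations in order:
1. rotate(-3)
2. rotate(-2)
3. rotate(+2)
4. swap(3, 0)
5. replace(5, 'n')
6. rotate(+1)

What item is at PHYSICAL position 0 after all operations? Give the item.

After op 1 (rotate(-3)): offset=3, physical=[A,B,C,D,E,F], logical=[D,E,F,A,B,C]
After op 2 (rotate(-2)): offset=1, physical=[A,B,C,D,E,F], logical=[B,C,D,E,F,A]
After op 3 (rotate(+2)): offset=3, physical=[A,B,C,D,E,F], logical=[D,E,F,A,B,C]
After op 4 (swap(3, 0)): offset=3, physical=[D,B,C,A,E,F], logical=[A,E,F,D,B,C]
After op 5 (replace(5, 'n')): offset=3, physical=[D,B,n,A,E,F], logical=[A,E,F,D,B,n]
After op 6 (rotate(+1)): offset=4, physical=[D,B,n,A,E,F], logical=[E,F,D,B,n,A]

Answer: D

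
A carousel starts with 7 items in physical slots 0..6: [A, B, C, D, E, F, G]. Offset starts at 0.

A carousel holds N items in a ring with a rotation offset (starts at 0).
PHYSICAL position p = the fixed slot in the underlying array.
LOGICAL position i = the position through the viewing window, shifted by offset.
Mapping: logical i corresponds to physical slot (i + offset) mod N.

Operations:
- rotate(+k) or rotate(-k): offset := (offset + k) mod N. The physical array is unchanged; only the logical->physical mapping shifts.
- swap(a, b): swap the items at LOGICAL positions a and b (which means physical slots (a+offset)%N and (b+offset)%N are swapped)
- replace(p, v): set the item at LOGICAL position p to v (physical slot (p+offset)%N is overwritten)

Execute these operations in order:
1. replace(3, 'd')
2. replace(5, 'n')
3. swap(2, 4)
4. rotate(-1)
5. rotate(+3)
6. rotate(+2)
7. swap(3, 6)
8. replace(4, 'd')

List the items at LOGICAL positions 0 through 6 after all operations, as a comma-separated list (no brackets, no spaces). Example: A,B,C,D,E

Answer: C,n,G,d,d,E,A

Derivation:
After op 1 (replace(3, 'd')): offset=0, physical=[A,B,C,d,E,F,G], logical=[A,B,C,d,E,F,G]
After op 2 (replace(5, 'n')): offset=0, physical=[A,B,C,d,E,n,G], logical=[A,B,C,d,E,n,G]
After op 3 (swap(2, 4)): offset=0, physical=[A,B,E,d,C,n,G], logical=[A,B,E,d,C,n,G]
After op 4 (rotate(-1)): offset=6, physical=[A,B,E,d,C,n,G], logical=[G,A,B,E,d,C,n]
After op 5 (rotate(+3)): offset=2, physical=[A,B,E,d,C,n,G], logical=[E,d,C,n,G,A,B]
After op 6 (rotate(+2)): offset=4, physical=[A,B,E,d,C,n,G], logical=[C,n,G,A,B,E,d]
After op 7 (swap(3, 6)): offset=4, physical=[d,B,E,A,C,n,G], logical=[C,n,G,d,B,E,A]
After op 8 (replace(4, 'd')): offset=4, physical=[d,d,E,A,C,n,G], logical=[C,n,G,d,d,E,A]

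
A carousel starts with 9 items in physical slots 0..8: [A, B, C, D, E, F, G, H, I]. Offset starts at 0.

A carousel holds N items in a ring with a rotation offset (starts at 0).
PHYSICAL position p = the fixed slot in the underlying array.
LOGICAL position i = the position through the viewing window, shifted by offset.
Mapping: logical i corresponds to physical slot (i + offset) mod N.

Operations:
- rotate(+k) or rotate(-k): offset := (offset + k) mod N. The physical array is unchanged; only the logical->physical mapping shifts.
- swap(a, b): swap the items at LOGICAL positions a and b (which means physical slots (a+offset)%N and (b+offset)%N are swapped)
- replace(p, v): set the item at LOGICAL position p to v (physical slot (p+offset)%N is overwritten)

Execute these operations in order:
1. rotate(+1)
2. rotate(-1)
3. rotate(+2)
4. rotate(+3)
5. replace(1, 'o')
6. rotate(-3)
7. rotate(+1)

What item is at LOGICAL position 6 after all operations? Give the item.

Answer: A

Derivation:
After op 1 (rotate(+1)): offset=1, physical=[A,B,C,D,E,F,G,H,I], logical=[B,C,D,E,F,G,H,I,A]
After op 2 (rotate(-1)): offset=0, physical=[A,B,C,D,E,F,G,H,I], logical=[A,B,C,D,E,F,G,H,I]
After op 3 (rotate(+2)): offset=2, physical=[A,B,C,D,E,F,G,H,I], logical=[C,D,E,F,G,H,I,A,B]
After op 4 (rotate(+3)): offset=5, physical=[A,B,C,D,E,F,G,H,I], logical=[F,G,H,I,A,B,C,D,E]
After op 5 (replace(1, 'o')): offset=5, physical=[A,B,C,D,E,F,o,H,I], logical=[F,o,H,I,A,B,C,D,E]
After op 6 (rotate(-3)): offset=2, physical=[A,B,C,D,E,F,o,H,I], logical=[C,D,E,F,o,H,I,A,B]
After op 7 (rotate(+1)): offset=3, physical=[A,B,C,D,E,F,o,H,I], logical=[D,E,F,o,H,I,A,B,C]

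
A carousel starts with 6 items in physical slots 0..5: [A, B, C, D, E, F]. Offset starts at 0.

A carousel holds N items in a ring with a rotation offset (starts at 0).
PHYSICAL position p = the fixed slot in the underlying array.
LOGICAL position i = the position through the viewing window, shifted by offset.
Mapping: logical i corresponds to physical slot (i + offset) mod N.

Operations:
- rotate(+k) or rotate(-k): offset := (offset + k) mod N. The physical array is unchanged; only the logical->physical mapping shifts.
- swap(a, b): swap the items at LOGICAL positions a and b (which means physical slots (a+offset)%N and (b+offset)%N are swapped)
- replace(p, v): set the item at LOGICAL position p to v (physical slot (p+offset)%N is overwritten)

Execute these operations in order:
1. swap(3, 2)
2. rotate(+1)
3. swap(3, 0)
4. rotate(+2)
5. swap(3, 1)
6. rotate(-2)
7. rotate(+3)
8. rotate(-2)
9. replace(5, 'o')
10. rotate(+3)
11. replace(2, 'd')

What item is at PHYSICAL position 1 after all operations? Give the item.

Answer: d

Derivation:
After op 1 (swap(3, 2)): offset=0, physical=[A,B,D,C,E,F], logical=[A,B,D,C,E,F]
After op 2 (rotate(+1)): offset=1, physical=[A,B,D,C,E,F], logical=[B,D,C,E,F,A]
After op 3 (swap(3, 0)): offset=1, physical=[A,E,D,C,B,F], logical=[E,D,C,B,F,A]
After op 4 (rotate(+2)): offset=3, physical=[A,E,D,C,B,F], logical=[C,B,F,A,E,D]
After op 5 (swap(3, 1)): offset=3, physical=[B,E,D,C,A,F], logical=[C,A,F,B,E,D]
After op 6 (rotate(-2)): offset=1, physical=[B,E,D,C,A,F], logical=[E,D,C,A,F,B]
After op 7 (rotate(+3)): offset=4, physical=[B,E,D,C,A,F], logical=[A,F,B,E,D,C]
After op 8 (rotate(-2)): offset=2, physical=[B,E,D,C,A,F], logical=[D,C,A,F,B,E]
After op 9 (replace(5, 'o')): offset=2, physical=[B,o,D,C,A,F], logical=[D,C,A,F,B,o]
After op 10 (rotate(+3)): offset=5, physical=[B,o,D,C,A,F], logical=[F,B,o,D,C,A]
After op 11 (replace(2, 'd')): offset=5, physical=[B,d,D,C,A,F], logical=[F,B,d,D,C,A]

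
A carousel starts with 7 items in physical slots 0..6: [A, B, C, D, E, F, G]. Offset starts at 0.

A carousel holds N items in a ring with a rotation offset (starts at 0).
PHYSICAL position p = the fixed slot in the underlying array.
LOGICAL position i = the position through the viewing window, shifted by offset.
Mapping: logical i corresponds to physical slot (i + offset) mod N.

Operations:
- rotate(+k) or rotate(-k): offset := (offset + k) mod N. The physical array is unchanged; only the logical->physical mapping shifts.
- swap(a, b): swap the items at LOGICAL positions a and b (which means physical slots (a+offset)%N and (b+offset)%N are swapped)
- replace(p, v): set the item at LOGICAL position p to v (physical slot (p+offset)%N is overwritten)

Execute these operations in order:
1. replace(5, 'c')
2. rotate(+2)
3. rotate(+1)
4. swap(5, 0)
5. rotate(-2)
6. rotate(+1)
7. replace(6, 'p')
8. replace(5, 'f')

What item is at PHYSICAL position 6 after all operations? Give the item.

After op 1 (replace(5, 'c')): offset=0, physical=[A,B,C,D,E,c,G], logical=[A,B,C,D,E,c,G]
After op 2 (rotate(+2)): offset=2, physical=[A,B,C,D,E,c,G], logical=[C,D,E,c,G,A,B]
After op 3 (rotate(+1)): offset=3, physical=[A,B,C,D,E,c,G], logical=[D,E,c,G,A,B,C]
After op 4 (swap(5, 0)): offset=3, physical=[A,D,C,B,E,c,G], logical=[B,E,c,G,A,D,C]
After op 5 (rotate(-2)): offset=1, physical=[A,D,C,B,E,c,G], logical=[D,C,B,E,c,G,A]
After op 6 (rotate(+1)): offset=2, physical=[A,D,C,B,E,c,G], logical=[C,B,E,c,G,A,D]
After op 7 (replace(6, 'p')): offset=2, physical=[A,p,C,B,E,c,G], logical=[C,B,E,c,G,A,p]
After op 8 (replace(5, 'f')): offset=2, physical=[f,p,C,B,E,c,G], logical=[C,B,E,c,G,f,p]

Answer: G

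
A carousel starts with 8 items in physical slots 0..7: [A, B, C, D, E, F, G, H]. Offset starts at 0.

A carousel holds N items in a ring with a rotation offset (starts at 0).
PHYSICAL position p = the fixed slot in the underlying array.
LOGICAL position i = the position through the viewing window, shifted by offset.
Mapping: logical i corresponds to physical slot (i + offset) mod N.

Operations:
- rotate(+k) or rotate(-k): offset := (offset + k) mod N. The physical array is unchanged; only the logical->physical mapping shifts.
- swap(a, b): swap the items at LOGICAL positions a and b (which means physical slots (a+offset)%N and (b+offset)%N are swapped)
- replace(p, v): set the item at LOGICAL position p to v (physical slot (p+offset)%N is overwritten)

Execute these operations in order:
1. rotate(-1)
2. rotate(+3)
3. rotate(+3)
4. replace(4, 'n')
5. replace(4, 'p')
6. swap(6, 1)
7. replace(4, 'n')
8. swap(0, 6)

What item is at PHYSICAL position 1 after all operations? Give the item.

Answer: n

Derivation:
After op 1 (rotate(-1)): offset=7, physical=[A,B,C,D,E,F,G,H], logical=[H,A,B,C,D,E,F,G]
After op 2 (rotate(+3)): offset=2, physical=[A,B,C,D,E,F,G,H], logical=[C,D,E,F,G,H,A,B]
After op 3 (rotate(+3)): offset=5, physical=[A,B,C,D,E,F,G,H], logical=[F,G,H,A,B,C,D,E]
After op 4 (replace(4, 'n')): offset=5, physical=[A,n,C,D,E,F,G,H], logical=[F,G,H,A,n,C,D,E]
After op 5 (replace(4, 'p')): offset=5, physical=[A,p,C,D,E,F,G,H], logical=[F,G,H,A,p,C,D,E]
After op 6 (swap(6, 1)): offset=5, physical=[A,p,C,G,E,F,D,H], logical=[F,D,H,A,p,C,G,E]
After op 7 (replace(4, 'n')): offset=5, physical=[A,n,C,G,E,F,D,H], logical=[F,D,H,A,n,C,G,E]
After op 8 (swap(0, 6)): offset=5, physical=[A,n,C,F,E,G,D,H], logical=[G,D,H,A,n,C,F,E]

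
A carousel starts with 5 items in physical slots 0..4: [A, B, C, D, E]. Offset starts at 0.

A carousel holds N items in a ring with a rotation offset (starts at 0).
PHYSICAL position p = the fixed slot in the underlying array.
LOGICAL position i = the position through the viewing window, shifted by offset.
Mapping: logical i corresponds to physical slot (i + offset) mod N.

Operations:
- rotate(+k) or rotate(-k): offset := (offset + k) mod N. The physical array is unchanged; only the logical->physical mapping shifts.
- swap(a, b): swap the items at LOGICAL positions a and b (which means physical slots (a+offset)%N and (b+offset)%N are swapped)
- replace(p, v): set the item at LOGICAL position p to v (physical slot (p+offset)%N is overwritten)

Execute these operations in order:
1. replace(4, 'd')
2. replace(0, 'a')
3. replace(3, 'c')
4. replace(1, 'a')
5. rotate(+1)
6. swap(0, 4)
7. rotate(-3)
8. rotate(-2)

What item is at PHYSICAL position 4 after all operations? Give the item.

After op 1 (replace(4, 'd')): offset=0, physical=[A,B,C,D,d], logical=[A,B,C,D,d]
After op 2 (replace(0, 'a')): offset=0, physical=[a,B,C,D,d], logical=[a,B,C,D,d]
After op 3 (replace(3, 'c')): offset=0, physical=[a,B,C,c,d], logical=[a,B,C,c,d]
After op 4 (replace(1, 'a')): offset=0, physical=[a,a,C,c,d], logical=[a,a,C,c,d]
After op 5 (rotate(+1)): offset=1, physical=[a,a,C,c,d], logical=[a,C,c,d,a]
After op 6 (swap(0, 4)): offset=1, physical=[a,a,C,c,d], logical=[a,C,c,d,a]
After op 7 (rotate(-3)): offset=3, physical=[a,a,C,c,d], logical=[c,d,a,a,C]
After op 8 (rotate(-2)): offset=1, physical=[a,a,C,c,d], logical=[a,C,c,d,a]

Answer: d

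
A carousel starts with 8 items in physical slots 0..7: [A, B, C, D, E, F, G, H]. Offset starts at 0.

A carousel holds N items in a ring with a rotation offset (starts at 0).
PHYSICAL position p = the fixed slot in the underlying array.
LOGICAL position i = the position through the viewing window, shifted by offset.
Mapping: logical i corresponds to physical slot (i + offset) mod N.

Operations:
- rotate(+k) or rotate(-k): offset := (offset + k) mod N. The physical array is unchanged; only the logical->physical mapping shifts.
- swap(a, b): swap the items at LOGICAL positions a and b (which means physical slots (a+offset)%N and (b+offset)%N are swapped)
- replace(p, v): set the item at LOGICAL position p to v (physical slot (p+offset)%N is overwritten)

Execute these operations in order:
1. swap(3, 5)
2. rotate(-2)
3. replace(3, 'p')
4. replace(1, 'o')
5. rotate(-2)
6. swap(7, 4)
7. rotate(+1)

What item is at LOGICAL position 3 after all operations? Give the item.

Answer: F

Derivation:
After op 1 (swap(3, 5)): offset=0, physical=[A,B,C,F,E,D,G,H], logical=[A,B,C,F,E,D,G,H]
After op 2 (rotate(-2)): offset=6, physical=[A,B,C,F,E,D,G,H], logical=[G,H,A,B,C,F,E,D]
After op 3 (replace(3, 'p')): offset=6, physical=[A,p,C,F,E,D,G,H], logical=[G,H,A,p,C,F,E,D]
After op 4 (replace(1, 'o')): offset=6, physical=[A,p,C,F,E,D,G,o], logical=[G,o,A,p,C,F,E,D]
After op 5 (rotate(-2)): offset=4, physical=[A,p,C,F,E,D,G,o], logical=[E,D,G,o,A,p,C,F]
After op 6 (swap(7, 4)): offset=4, physical=[F,p,C,A,E,D,G,o], logical=[E,D,G,o,F,p,C,A]
After op 7 (rotate(+1)): offset=5, physical=[F,p,C,A,E,D,G,o], logical=[D,G,o,F,p,C,A,E]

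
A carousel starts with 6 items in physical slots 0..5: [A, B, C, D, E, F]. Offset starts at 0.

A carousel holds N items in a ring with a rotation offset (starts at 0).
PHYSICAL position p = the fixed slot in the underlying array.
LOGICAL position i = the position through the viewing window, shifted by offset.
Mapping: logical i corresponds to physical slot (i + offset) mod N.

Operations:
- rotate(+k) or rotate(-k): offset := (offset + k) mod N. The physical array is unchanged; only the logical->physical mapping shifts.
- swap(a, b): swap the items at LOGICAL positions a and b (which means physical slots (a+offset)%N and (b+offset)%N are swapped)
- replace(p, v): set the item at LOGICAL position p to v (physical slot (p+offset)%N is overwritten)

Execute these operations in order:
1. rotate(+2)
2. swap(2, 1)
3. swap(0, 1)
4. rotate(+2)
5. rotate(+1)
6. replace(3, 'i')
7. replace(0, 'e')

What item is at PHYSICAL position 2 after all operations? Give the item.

Answer: i

Derivation:
After op 1 (rotate(+2)): offset=2, physical=[A,B,C,D,E,F], logical=[C,D,E,F,A,B]
After op 2 (swap(2, 1)): offset=2, physical=[A,B,C,E,D,F], logical=[C,E,D,F,A,B]
After op 3 (swap(0, 1)): offset=2, physical=[A,B,E,C,D,F], logical=[E,C,D,F,A,B]
After op 4 (rotate(+2)): offset=4, physical=[A,B,E,C,D,F], logical=[D,F,A,B,E,C]
After op 5 (rotate(+1)): offset=5, physical=[A,B,E,C,D,F], logical=[F,A,B,E,C,D]
After op 6 (replace(3, 'i')): offset=5, physical=[A,B,i,C,D,F], logical=[F,A,B,i,C,D]
After op 7 (replace(0, 'e')): offset=5, physical=[A,B,i,C,D,e], logical=[e,A,B,i,C,D]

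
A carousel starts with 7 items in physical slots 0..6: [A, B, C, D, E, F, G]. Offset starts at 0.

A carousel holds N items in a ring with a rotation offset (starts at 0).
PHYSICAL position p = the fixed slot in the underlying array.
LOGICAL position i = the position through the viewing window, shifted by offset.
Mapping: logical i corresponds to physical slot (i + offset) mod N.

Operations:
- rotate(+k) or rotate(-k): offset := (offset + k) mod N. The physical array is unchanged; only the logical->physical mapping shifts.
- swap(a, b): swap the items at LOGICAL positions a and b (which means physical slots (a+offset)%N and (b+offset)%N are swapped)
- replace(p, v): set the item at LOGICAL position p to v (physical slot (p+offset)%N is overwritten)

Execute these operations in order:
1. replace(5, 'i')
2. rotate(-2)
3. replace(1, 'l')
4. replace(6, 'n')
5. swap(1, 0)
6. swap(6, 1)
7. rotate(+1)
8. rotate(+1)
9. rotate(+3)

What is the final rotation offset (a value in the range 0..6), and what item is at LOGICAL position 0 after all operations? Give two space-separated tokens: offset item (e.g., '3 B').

Answer: 3 D

Derivation:
After op 1 (replace(5, 'i')): offset=0, physical=[A,B,C,D,E,i,G], logical=[A,B,C,D,E,i,G]
After op 2 (rotate(-2)): offset=5, physical=[A,B,C,D,E,i,G], logical=[i,G,A,B,C,D,E]
After op 3 (replace(1, 'l')): offset=5, physical=[A,B,C,D,E,i,l], logical=[i,l,A,B,C,D,E]
After op 4 (replace(6, 'n')): offset=5, physical=[A,B,C,D,n,i,l], logical=[i,l,A,B,C,D,n]
After op 5 (swap(1, 0)): offset=5, physical=[A,B,C,D,n,l,i], logical=[l,i,A,B,C,D,n]
After op 6 (swap(6, 1)): offset=5, physical=[A,B,C,D,i,l,n], logical=[l,n,A,B,C,D,i]
After op 7 (rotate(+1)): offset=6, physical=[A,B,C,D,i,l,n], logical=[n,A,B,C,D,i,l]
After op 8 (rotate(+1)): offset=0, physical=[A,B,C,D,i,l,n], logical=[A,B,C,D,i,l,n]
After op 9 (rotate(+3)): offset=3, physical=[A,B,C,D,i,l,n], logical=[D,i,l,n,A,B,C]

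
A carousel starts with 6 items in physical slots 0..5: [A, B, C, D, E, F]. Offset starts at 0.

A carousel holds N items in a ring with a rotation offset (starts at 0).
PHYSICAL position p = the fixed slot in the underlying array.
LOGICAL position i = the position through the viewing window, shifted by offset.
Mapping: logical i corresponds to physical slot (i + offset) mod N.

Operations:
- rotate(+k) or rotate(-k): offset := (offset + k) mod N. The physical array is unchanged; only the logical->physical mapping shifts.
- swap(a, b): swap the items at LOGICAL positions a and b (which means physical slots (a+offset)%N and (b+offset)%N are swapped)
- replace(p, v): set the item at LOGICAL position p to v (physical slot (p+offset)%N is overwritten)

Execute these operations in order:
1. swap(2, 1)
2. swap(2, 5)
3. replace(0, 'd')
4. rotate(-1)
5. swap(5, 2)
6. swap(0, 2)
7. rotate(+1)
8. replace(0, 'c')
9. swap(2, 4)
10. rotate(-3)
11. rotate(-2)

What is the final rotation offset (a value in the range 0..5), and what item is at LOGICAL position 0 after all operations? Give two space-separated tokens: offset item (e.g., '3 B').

Answer: 1 B

Derivation:
After op 1 (swap(2, 1)): offset=0, physical=[A,C,B,D,E,F], logical=[A,C,B,D,E,F]
After op 2 (swap(2, 5)): offset=0, physical=[A,C,F,D,E,B], logical=[A,C,F,D,E,B]
After op 3 (replace(0, 'd')): offset=0, physical=[d,C,F,D,E,B], logical=[d,C,F,D,E,B]
After op 4 (rotate(-1)): offset=5, physical=[d,C,F,D,E,B], logical=[B,d,C,F,D,E]
After op 5 (swap(5, 2)): offset=5, physical=[d,E,F,D,C,B], logical=[B,d,E,F,D,C]
After op 6 (swap(0, 2)): offset=5, physical=[d,B,F,D,C,E], logical=[E,d,B,F,D,C]
After op 7 (rotate(+1)): offset=0, physical=[d,B,F,D,C,E], logical=[d,B,F,D,C,E]
After op 8 (replace(0, 'c')): offset=0, physical=[c,B,F,D,C,E], logical=[c,B,F,D,C,E]
After op 9 (swap(2, 4)): offset=0, physical=[c,B,C,D,F,E], logical=[c,B,C,D,F,E]
After op 10 (rotate(-3)): offset=3, physical=[c,B,C,D,F,E], logical=[D,F,E,c,B,C]
After op 11 (rotate(-2)): offset=1, physical=[c,B,C,D,F,E], logical=[B,C,D,F,E,c]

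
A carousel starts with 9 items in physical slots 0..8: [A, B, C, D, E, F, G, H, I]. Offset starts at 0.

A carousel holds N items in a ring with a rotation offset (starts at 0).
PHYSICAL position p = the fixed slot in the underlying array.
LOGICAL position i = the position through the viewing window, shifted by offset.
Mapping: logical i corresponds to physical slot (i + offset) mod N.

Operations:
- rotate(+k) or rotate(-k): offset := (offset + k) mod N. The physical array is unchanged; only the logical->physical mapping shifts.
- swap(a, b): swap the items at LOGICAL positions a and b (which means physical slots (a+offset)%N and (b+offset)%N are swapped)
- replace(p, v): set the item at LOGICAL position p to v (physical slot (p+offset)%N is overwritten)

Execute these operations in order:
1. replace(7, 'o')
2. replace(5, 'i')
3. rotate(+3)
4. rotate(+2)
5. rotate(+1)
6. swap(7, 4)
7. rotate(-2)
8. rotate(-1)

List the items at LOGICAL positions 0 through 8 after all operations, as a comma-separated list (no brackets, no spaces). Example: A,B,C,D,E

Answer: D,B,i,G,o,I,A,E,C

Derivation:
After op 1 (replace(7, 'o')): offset=0, physical=[A,B,C,D,E,F,G,o,I], logical=[A,B,C,D,E,F,G,o,I]
After op 2 (replace(5, 'i')): offset=0, physical=[A,B,C,D,E,i,G,o,I], logical=[A,B,C,D,E,i,G,o,I]
After op 3 (rotate(+3)): offset=3, physical=[A,B,C,D,E,i,G,o,I], logical=[D,E,i,G,o,I,A,B,C]
After op 4 (rotate(+2)): offset=5, physical=[A,B,C,D,E,i,G,o,I], logical=[i,G,o,I,A,B,C,D,E]
After op 5 (rotate(+1)): offset=6, physical=[A,B,C,D,E,i,G,o,I], logical=[G,o,I,A,B,C,D,E,i]
After op 6 (swap(7, 4)): offset=6, physical=[A,E,C,D,B,i,G,o,I], logical=[G,o,I,A,E,C,D,B,i]
After op 7 (rotate(-2)): offset=4, physical=[A,E,C,D,B,i,G,o,I], logical=[B,i,G,o,I,A,E,C,D]
After op 8 (rotate(-1)): offset=3, physical=[A,E,C,D,B,i,G,o,I], logical=[D,B,i,G,o,I,A,E,C]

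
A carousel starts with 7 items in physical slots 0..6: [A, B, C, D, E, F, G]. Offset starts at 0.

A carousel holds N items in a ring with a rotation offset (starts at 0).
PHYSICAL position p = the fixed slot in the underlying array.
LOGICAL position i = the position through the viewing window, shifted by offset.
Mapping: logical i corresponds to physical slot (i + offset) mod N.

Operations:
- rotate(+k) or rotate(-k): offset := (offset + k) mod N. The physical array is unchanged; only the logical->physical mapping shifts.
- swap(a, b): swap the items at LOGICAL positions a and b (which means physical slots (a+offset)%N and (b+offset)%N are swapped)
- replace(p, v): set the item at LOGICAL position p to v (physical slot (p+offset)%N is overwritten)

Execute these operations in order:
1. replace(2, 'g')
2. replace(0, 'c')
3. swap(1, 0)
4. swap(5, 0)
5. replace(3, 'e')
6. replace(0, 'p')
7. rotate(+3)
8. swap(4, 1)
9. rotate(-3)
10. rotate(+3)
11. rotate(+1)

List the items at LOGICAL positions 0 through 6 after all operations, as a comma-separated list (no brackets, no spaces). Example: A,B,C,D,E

Answer: p,B,G,E,c,g,e

Derivation:
After op 1 (replace(2, 'g')): offset=0, physical=[A,B,g,D,E,F,G], logical=[A,B,g,D,E,F,G]
After op 2 (replace(0, 'c')): offset=0, physical=[c,B,g,D,E,F,G], logical=[c,B,g,D,E,F,G]
After op 3 (swap(1, 0)): offset=0, physical=[B,c,g,D,E,F,G], logical=[B,c,g,D,E,F,G]
After op 4 (swap(5, 0)): offset=0, physical=[F,c,g,D,E,B,G], logical=[F,c,g,D,E,B,G]
After op 5 (replace(3, 'e')): offset=0, physical=[F,c,g,e,E,B,G], logical=[F,c,g,e,E,B,G]
After op 6 (replace(0, 'p')): offset=0, physical=[p,c,g,e,E,B,G], logical=[p,c,g,e,E,B,G]
After op 7 (rotate(+3)): offset=3, physical=[p,c,g,e,E,B,G], logical=[e,E,B,G,p,c,g]
After op 8 (swap(4, 1)): offset=3, physical=[E,c,g,e,p,B,G], logical=[e,p,B,G,E,c,g]
After op 9 (rotate(-3)): offset=0, physical=[E,c,g,e,p,B,G], logical=[E,c,g,e,p,B,G]
After op 10 (rotate(+3)): offset=3, physical=[E,c,g,e,p,B,G], logical=[e,p,B,G,E,c,g]
After op 11 (rotate(+1)): offset=4, physical=[E,c,g,e,p,B,G], logical=[p,B,G,E,c,g,e]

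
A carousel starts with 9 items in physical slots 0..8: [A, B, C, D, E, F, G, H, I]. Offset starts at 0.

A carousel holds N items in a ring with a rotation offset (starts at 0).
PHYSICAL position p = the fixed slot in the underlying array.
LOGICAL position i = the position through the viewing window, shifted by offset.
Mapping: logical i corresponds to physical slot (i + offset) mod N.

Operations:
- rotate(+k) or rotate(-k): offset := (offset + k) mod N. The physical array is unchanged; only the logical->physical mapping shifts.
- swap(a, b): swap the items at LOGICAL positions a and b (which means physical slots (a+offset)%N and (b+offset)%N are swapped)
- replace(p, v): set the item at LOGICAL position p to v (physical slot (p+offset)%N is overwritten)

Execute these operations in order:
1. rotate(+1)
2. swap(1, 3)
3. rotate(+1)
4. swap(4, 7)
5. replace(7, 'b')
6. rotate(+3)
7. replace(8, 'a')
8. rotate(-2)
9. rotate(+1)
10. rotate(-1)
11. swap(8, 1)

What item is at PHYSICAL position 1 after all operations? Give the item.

Answer: B

Derivation:
After op 1 (rotate(+1)): offset=1, physical=[A,B,C,D,E,F,G,H,I], logical=[B,C,D,E,F,G,H,I,A]
After op 2 (swap(1, 3)): offset=1, physical=[A,B,E,D,C,F,G,H,I], logical=[B,E,D,C,F,G,H,I,A]
After op 3 (rotate(+1)): offset=2, physical=[A,B,E,D,C,F,G,H,I], logical=[E,D,C,F,G,H,I,A,B]
After op 4 (swap(4, 7)): offset=2, physical=[G,B,E,D,C,F,A,H,I], logical=[E,D,C,F,A,H,I,G,B]
After op 5 (replace(7, 'b')): offset=2, physical=[b,B,E,D,C,F,A,H,I], logical=[E,D,C,F,A,H,I,b,B]
After op 6 (rotate(+3)): offset=5, physical=[b,B,E,D,C,F,A,H,I], logical=[F,A,H,I,b,B,E,D,C]
After op 7 (replace(8, 'a')): offset=5, physical=[b,B,E,D,a,F,A,H,I], logical=[F,A,H,I,b,B,E,D,a]
After op 8 (rotate(-2)): offset=3, physical=[b,B,E,D,a,F,A,H,I], logical=[D,a,F,A,H,I,b,B,E]
After op 9 (rotate(+1)): offset=4, physical=[b,B,E,D,a,F,A,H,I], logical=[a,F,A,H,I,b,B,E,D]
After op 10 (rotate(-1)): offset=3, physical=[b,B,E,D,a,F,A,H,I], logical=[D,a,F,A,H,I,b,B,E]
After op 11 (swap(8, 1)): offset=3, physical=[b,B,a,D,E,F,A,H,I], logical=[D,E,F,A,H,I,b,B,a]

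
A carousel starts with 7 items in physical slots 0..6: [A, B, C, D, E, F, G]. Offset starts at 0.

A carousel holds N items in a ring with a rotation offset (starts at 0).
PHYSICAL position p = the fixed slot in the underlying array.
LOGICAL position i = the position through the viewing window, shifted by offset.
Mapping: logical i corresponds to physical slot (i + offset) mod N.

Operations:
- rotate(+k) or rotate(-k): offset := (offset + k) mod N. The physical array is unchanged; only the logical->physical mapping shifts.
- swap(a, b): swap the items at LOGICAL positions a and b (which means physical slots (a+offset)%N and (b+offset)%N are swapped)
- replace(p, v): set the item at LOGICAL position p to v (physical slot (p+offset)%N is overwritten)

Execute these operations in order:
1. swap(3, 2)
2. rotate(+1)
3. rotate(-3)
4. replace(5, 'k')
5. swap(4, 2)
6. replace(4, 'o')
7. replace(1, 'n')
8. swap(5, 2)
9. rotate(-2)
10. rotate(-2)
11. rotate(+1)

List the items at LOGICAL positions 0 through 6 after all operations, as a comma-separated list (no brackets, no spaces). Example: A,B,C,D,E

After op 1 (swap(3, 2)): offset=0, physical=[A,B,D,C,E,F,G], logical=[A,B,D,C,E,F,G]
After op 2 (rotate(+1)): offset=1, physical=[A,B,D,C,E,F,G], logical=[B,D,C,E,F,G,A]
After op 3 (rotate(-3)): offset=5, physical=[A,B,D,C,E,F,G], logical=[F,G,A,B,D,C,E]
After op 4 (replace(5, 'k')): offset=5, physical=[A,B,D,k,E,F,G], logical=[F,G,A,B,D,k,E]
After op 5 (swap(4, 2)): offset=5, physical=[D,B,A,k,E,F,G], logical=[F,G,D,B,A,k,E]
After op 6 (replace(4, 'o')): offset=5, physical=[D,B,o,k,E,F,G], logical=[F,G,D,B,o,k,E]
After op 7 (replace(1, 'n')): offset=5, physical=[D,B,o,k,E,F,n], logical=[F,n,D,B,o,k,E]
After op 8 (swap(5, 2)): offset=5, physical=[k,B,o,D,E,F,n], logical=[F,n,k,B,o,D,E]
After op 9 (rotate(-2)): offset=3, physical=[k,B,o,D,E,F,n], logical=[D,E,F,n,k,B,o]
After op 10 (rotate(-2)): offset=1, physical=[k,B,o,D,E,F,n], logical=[B,o,D,E,F,n,k]
After op 11 (rotate(+1)): offset=2, physical=[k,B,o,D,E,F,n], logical=[o,D,E,F,n,k,B]

Answer: o,D,E,F,n,k,B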